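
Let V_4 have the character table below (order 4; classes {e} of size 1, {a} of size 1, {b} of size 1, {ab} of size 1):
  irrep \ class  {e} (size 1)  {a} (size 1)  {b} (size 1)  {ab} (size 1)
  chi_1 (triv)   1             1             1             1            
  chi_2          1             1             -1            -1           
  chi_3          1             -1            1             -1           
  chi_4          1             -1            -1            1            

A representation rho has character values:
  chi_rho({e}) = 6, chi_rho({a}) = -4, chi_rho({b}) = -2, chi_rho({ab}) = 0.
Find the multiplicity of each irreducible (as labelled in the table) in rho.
Multiplicities: chi_1: 0, chi_2: 1, chi_3: 2, chi_4: 3.

Working: Use <chi_rho, chi> = (1/|G|) sum_C |C| * chi_rho(C) * conj(chi(C)) with |G| = 4 for each irreducible chi in the table:
  <chi_rho, chi_1> = (1/4)[1*(6)*conj(1) + 1*(-4)*conj(1) + 1*(-2)*conj(1) + 1*(0)*conj(1)]
      = (1/4)[(6) + (-4) + (-2) + (0)] = 0/4 = 0
  <chi_rho, chi_2> = (1/4)[1*(6)*conj(1) + 1*(-4)*conj(1) + 1*(-2)*conj(-1) + 1*(0)*conj(-1)]
      = (1/4)[(6) + (-4) + (2) + (0)] = 4/4 = 1
  <chi_rho, chi_3> = (1/4)[1*(6)*conj(1) + 1*(-4)*conj(-1) + 1*(-2)*conj(1) + 1*(0)*conj(-1)]
      = (1/4)[(6) + (4) + (-2) + (0)] = 8/4 = 2
  <chi_rho, chi_4> = (1/4)[1*(6)*conj(1) + 1*(-4)*conj(-1) + 1*(-2)*conj(-1) + 1*(0)*conj(1)]
      = (1/4)[(6) + (4) + (2) + (0)] = 12/4 = 3
Dimension check: dim(rho) = sum (mult * dim) = 0*1 + 1*1 + 2*1 + 3*1 = 6 = chi_rho(e) = 6.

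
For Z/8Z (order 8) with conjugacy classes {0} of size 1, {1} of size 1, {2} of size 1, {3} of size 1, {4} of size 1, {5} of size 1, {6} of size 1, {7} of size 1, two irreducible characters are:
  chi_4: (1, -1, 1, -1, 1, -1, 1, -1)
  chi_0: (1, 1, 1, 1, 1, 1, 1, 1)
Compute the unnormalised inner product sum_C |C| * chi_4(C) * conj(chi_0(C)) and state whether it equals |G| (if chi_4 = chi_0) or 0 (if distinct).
Sum = 0; so <chi_4, chi_0> = 0 (distinct irreducibles are orthogonal).

Why: Compute term by term over conjugacy classes (|C| * chi_4(C) * conj(chi_0(C))):
  1*(1)*conj(1) + 1*(-1)*conj(1) + 1*(1)*conj(1) + 1*(-1)*conj(1) + 1*(1)*conj(1) + 1*(-1)*conj(1) + 1*(1)*conj(1) + 1*(-1)*conj(1)
  = (1) + (-1) + (1) + (-1) + (1) + (-1) + (1) + (-1)
  = 0.
(Exp terms are combined using exp(i*s)*conj(exp(i*t)) = exp(i*(s-t)), and sums of them are collapsed using the identity that for every m > 1 the m distinct m-th roots of unity sum to 0, e.g. 1 + exp(2*I*pi/3) + exp(-2*I*pi/3) = 0.)
Dividing by |G| = 8 gives 0/8 = 0, matching the row-orthogonality relation <chi_4, chi_0> = [chi_4 = chi_0].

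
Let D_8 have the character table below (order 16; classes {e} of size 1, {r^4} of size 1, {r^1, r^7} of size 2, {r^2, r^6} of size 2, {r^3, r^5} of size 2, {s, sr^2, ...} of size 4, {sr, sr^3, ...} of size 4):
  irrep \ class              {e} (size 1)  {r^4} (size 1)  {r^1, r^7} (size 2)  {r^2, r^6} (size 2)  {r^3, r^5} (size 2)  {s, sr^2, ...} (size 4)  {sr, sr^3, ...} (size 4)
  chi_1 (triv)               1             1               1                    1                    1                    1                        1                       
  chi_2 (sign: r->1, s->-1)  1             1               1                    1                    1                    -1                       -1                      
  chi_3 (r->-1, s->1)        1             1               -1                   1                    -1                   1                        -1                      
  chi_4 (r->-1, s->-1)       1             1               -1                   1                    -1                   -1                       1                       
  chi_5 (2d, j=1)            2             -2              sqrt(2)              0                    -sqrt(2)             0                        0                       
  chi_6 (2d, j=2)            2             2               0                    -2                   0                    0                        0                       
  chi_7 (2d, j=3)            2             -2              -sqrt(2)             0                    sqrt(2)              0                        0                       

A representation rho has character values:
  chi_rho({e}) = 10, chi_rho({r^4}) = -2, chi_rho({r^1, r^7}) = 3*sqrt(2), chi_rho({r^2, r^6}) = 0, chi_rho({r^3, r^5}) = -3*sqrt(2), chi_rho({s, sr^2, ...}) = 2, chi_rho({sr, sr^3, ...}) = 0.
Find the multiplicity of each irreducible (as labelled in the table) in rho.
Multiplicities: chi_1: 1, chi_2: 0, chi_3: 1, chi_4: 0, chi_5: 3, chi_6: 1, chi_7: 0.

Details: Use <chi_rho, chi> = (1/|G|) sum_C |C| * chi_rho(C) * conj(chi(C)) with |G| = 16 for each irreducible chi in the table:
  <chi_rho, chi_1> = (1/16)[1*(10)*conj(1) + 1*(-2)*conj(1) + 2*(3*sqrt(2))*conj(1) + 2*(0)*conj(1) + 2*(-3*sqrt(2))*conj(1) + 4*(2)*conj(1) + 4*(0)*conj(1)]
      = (1/16)[(10) + (-2) + (6*sqrt(2)) + (0) + (-6*sqrt(2)) + (8) + (0)] = 16/16 = 1
  <chi_rho, chi_2> = (1/16)[1*(10)*conj(1) + 1*(-2)*conj(1) + 2*(3*sqrt(2))*conj(1) + 2*(0)*conj(1) + 2*(-3*sqrt(2))*conj(1) + 4*(2)*conj(-1) + 4*(0)*conj(-1)]
      = (1/16)[(10) + (-2) + (6*sqrt(2)) + (0) + (-6*sqrt(2)) + (-8) + (0)] = 0/16 = 0
  <chi_rho, chi_3> = (1/16)[1*(10)*conj(1) + 1*(-2)*conj(1) + 2*(3*sqrt(2))*conj(-1) + 2*(0)*conj(1) + 2*(-3*sqrt(2))*conj(-1) + 4*(2)*conj(1) + 4*(0)*conj(-1)]
      = (1/16)[(10) + (-2) + (-6*sqrt(2)) + (0) + (6*sqrt(2)) + (8) + (0)] = 16/16 = 1
  <chi_rho, chi_4> = (1/16)[1*(10)*conj(1) + 1*(-2)*conj(1) + 2*(3*sqrt(2))*conj(-1) + 2*(0)*conj(1) + 2*(-3*sqrt(2))*conj(-1) + 4*(2)*conj(-1) + 4*(0)*conj(1)]
      = (1/16)[(10) + (-2) + (-6*sqrt(2)) + (0) + (6*sqrt(2)) + (-8) + (0)] = 0/16 = 0
  <chi_rho, chi_5> = (1/16)[1*(10)*conj(2) + 1*(-2)*conj(-2) + 2*(3*sqrt(2))*conj(sqrt(2)) + 2*(0)*conj(0) + 2*(-3*sqrt(2))*conj(-sqrt(2)) + 4*(2)*conj(0) + 4*(0)*conj(0)]
      = (1/16)[(20) + (4) + (12) + (0) + (12) + (0) + (0)] = 48/16 = 3
  <chi_rho, chi_6> = (1/16)[1*(10)*conj(2) + 1*(-2)*conj(2) + 2*(3*sqrt(2))*conj(0) + 2*(0)*conj(-2) + 2*(-3*sqrt(2))*conj(0) + 4*(2)*conj(0) + 4*(0)*conj(0)]
      = (1/16)[(20) + (-4) + (0) + (0) + (0) + (0) + (0)] = 16/16 = 1
  <chi_rho, chi_7> = (1/16)[1*(10)*conj(2) + 1*(-2)*conj(-2) + 2*(3*sqrt(2))*conj(-sqrt(2)) + 2*(0)*conj(0) + 2*(-3*sqrt(2))*conj(sqrt(2)) + 4*(2)*conj(0) + 4*(0)*conj(0)]
      = (1/16)[(20) + (4) + (-12) + (0) + (-12) + (0) + (0)] = 0/16 = 0
Dimension check: dim(rho) = sum (mult * dim) = 1*1 + 0*1 + 1*1 + 0*1 + 3*2 + 1*2 + 0*2 = 10 = chi_rho(e) = 10.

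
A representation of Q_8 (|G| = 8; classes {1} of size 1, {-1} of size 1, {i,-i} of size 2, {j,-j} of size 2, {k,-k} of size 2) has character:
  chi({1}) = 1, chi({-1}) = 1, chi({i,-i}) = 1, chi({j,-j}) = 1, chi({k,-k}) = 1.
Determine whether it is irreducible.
Irreducible: <chi, chi> = 1.

Explanation: <chi, chi> = (1/|G|) sum_C |C| * |chi(C)|^2 = (1/8)[1*|1|^2 + 1*|1|^2 + 2*|1|^2 + 2*|1|^2 + 2*|1|^2]
  = (1/8)[(1) + (1) + (2) + (2) + (2)] = 8/8 = 1.
A character is irreducible iff <chi, chi> = 1, so this representation is irreducible.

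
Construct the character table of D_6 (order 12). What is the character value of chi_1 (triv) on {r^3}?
Conjugacy classes: {e} of size 1, {r^3} of size 1, {r^1, r^5} of size 2, {r^2, r^4} of size 2, {s, sr^2, ...} of size 3, {sr, sr^3, ...} of size 3.
Character table:
  irrep \ class              {e} (size 1)  {r^3} (size 1)  {r^1, r^5} (size 2)  {r^2, r^4} (size 2)  {s, sr^2, ...} (size 3)  {sr, sr^3, ...} (size 3)
  chi_1 (triv)               1             1               1                    1                    1                        1                       
  chi_2 (sign: r->1, s->-1)  1             1               1                    1                    -1                       -1                      
  chi_3 (r->-1, s->1)        1             -1              -1                   1                    1                        -1                      
  chi_4 (r->-1, s->-1)       1             -1              -1                   1                    -1                       1                       
  chi_5 (2d, j=1)            2             -2              1                    -1                   0                        0                       
  chi_6 (2d, j=2)            2             2               -1                   -1                   0                        0                       

Spot check: chi_1 (triv) on {r^3} = 1.

Solution. D_6 has order 2*6 = 12 with 6 conjugacy classes, hence 6 irreducibles. Sum of squared dims 1 + 1 + 1 + 1 + 4 + 4 = 12 = |G|. Linear characters come from the abelianisation; the 2-dimensional irreps have character r^k -> 2*cos(2*pi*j*k/6), reflections -> 0.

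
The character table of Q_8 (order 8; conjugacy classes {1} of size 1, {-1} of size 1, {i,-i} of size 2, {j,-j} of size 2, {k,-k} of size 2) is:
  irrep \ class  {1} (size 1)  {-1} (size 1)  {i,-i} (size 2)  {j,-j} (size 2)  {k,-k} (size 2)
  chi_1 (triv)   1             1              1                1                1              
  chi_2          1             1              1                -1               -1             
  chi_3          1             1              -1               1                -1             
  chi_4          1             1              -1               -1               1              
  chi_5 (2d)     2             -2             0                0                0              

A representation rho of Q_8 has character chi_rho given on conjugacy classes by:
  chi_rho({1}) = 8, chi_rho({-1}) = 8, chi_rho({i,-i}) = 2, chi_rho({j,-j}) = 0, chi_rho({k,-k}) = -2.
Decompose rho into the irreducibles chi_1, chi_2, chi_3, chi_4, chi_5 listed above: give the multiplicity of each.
Multiplicities: chi_1: 2, chi_2: 3, chi_3: 2, chi_4: 1, chi_5: 0.

Working: Use <chi_rho, chi> = (1/|G|) sum_C |C| * chi_rho(C) * conj(chi(C)) with |G| = 8 for each irreducible chi in the table:
  <chi_rho, chi_1> = (1/8)[1*(8)*conj(1) + 1*(8)*conj(1) + 2*(2)*conj(1) + 2*(0)*conj(1) + 2*(-2)*conj(1)]
      = (1/8)[(8) + (8) + (4) + (0) + (-4)] = 16/8 = 2
  <chi_rho, chi_2> = (1/8)[1*(8)*conj(1) + 1*(8)*conj(1) + 2*(2)*conj(1) + 2*(0)*conj(-1) + 2*(-2)*conj(-1)]
      = (1/8)[(8) + (8) + (4) + (0) + (4)] = 24/8 = 3
  <chi_rho, chi_3> = (1/8)[1*(8)*conj(1) + 1*(8)*conj(1) + 2*(2)*conj(-1) + 2*(0)*conj(1) + 2*(-2)*conj(-1)]
      = (1/8)[(8) + (8) + (-4) + (0) + (4)] = 16/8 = 2
  <chi_rho, chi_4> = (1/8)[1*(8)*conj(1) + 1*(8)*conj(1) + 2*(2)*conj(-1) + 2*(0)*conj(-1) + 2*(-2)*conj(1)]
      = (1/8)[(8) + (8) + (-4) + (0) + (-4)] = 8/8 = 1
  <chi_rho, chi_5> = (1/8)[1*(8)*conj(2) + 1*(8)*conj(-2) + 2*(2)*conj(0) + 2*(0)*conj(0) + 2*(-2)*conj(0)]
      = (1/8)[(16) + (-16) + (0) + (0) + (0)] = 0/8 = 0
Dimension check: dim(rho) = sum (mult * dim) = 2*1 + 3*1 + 2*1 + 1*1 + 0*2 = 8 = chi_rho(e) = 8.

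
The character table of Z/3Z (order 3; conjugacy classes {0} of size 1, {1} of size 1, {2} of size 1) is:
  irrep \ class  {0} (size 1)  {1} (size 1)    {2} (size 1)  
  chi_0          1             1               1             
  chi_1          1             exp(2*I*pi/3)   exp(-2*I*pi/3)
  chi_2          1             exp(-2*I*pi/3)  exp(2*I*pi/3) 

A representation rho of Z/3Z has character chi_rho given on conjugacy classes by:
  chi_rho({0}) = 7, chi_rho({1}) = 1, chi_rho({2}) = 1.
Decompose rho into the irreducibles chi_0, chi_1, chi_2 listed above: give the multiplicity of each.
Multiplicities: chi_0: 3, chi_1: 2, chi_2: 2.

Explanation: Use <chi_rho, chi> = (1/|G|) sum_C |C| * chi_rho(C) * conj(chi(C)) with |G| = 3 for each irreducible chi in the table:
  <chi_rho, chi_0> = (1/3)[1*(7)*conj(1) + 1*(1)*conj(1) + 1*(1)*conj(1)]
      = (1/3)[(7) + (1) + (1)] = 9/3 = 3
  <chi_rho, chi_1> = (1/3)[1*(7)*conj(1) + 1*(1)*conj(exp(2*I*pi/3)) + 1*(1)*conj(exp(-2*I*pi/3))]
      = (1/3)[(7) + (2 + 3*exp(-2*I*pi/3) + 2*exp(2*I*pi/3)) + (2 + 2*exp(-2*I*pi/3) + 3*exp(2*I*pi/3))] = 6/3 = 2
  <chi_rho, chi_2> = (1/3)[1*(7)*conj(1) + 1*(1)*conj(exp(-2*I*pi/3)) + 1*(1)*conj(exp(2*I*pi/3))]
      = (1/3)[(7) + (2 + 2*exp(-2*I*pi/3) + 3*exp(2*I*pi/3)) + (2 + 3*exp(-2*I*pi/3) + 2*exp(2*I*pi/3))] = 6/3 = 2
(Exp terms are combined using exp(i*s)*conj(exp(i*t)) = exp(i*(s-t)), and sums of them are collapsed using the identity that for every m > 1 the m distinct m-th roots of unity sum to 0, e.g. 1 + exp(2*I*pi/3) + exp(-2*I*pi/3) = 0.)
Dimension check: dim(rho) = sum (mult * dim) = 3*1 + 2*1 + 2*1 = 7 = chi_rho(e) = 7.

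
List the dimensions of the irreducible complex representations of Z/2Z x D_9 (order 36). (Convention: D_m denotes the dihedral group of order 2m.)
Dimensions: 1, 1, 1, 1, 2, 2, 2, 2, 2, 2, 2, 2

Solution. There are 12 irreducibles (= number of conjugacy classes). Their dimensions d_i satisfy sum d_i^2 = |G| = 36: 1 + 1 + 1 + 1 + 4 + 4 + 4 + 4 + 4 + 4 + 4 + 4 = 36. (For the product with Z/2Z: each of the 2 1-dim characters of Z/2Z tensors with each irrep of D_9, giving 2 copies of each D_9-dimension.)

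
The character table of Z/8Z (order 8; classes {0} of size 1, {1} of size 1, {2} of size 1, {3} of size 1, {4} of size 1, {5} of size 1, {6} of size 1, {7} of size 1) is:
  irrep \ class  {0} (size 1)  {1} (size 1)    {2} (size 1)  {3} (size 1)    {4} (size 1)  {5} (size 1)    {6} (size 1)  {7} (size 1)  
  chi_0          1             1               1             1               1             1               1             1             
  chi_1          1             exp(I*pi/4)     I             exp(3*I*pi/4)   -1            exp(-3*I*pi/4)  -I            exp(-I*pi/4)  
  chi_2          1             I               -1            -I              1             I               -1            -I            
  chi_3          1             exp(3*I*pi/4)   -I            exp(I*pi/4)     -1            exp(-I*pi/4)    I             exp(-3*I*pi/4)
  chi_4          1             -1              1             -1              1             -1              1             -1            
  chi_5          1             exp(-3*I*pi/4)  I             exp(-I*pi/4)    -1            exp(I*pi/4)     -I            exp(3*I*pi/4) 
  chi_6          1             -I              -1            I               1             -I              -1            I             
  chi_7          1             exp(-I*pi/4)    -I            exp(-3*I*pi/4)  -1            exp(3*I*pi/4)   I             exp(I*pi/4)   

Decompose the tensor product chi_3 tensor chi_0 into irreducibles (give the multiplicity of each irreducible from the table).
chi_3 tensor chi_0 = chi_3 (all other irreducibles have multiplicity 0).

Working: The character of a tensor product is the pointwise product (chi_3 * chi_0)(C) = chi_3(C) * chi_0(C):
  {0}: (1)*(1), {1}: (exp(3*I*pi/4))*(1), {2}: (-I)*(1), {3}: (exp(I*pi/4))*(1), {4}: (-1)*(1), {5}: (exp(-I*pi/4))*(1), {6}: (I)*(1), {7}: (exp(-3*I*pi/4))*(1)
so (chi_3 * chi_0) takes values
  {0} -> 1, {1} -> exp(3*I*pi/4), {2} -> -I, {3} -> exp(I*pi/4), {4} -> -1, {5} -> exp(-I*pi/4), {6} -> I, {7} -> exp(-3*I*pi/4).
Now take the inner product of this character with each irreducible chi from the table, <chi_3*chi_0, chi> = (1/8) sum_C |C| (chi_3*chi_0)(C) conj(chi(C)):
  <chi_3*chi_0, chi_0> = (1/8)[1*(1)*conj(1) + 1*(exp(3*I*pi/4))*conj(1) + 1*(-I)*conj(1) + 1*(exp(I*pi/4))*conj(1) + 1*(-1)*conj(1) + 1*(exp(-I*pi/4))*conj(1) + 1*(I)*conj(1) + 1*(exp(-3*I*pi/4))*conj(1)]
      = (1/8)[(1) + (exp(3*I*pi/4)) + (-I) + (exp(I*pi/4)) + (-1) + (exp(-I*pi/4)) + (I) + (exp(-3*I*pi/4))] = 0/8 = 0
  <chi_3*chi_0, chi_1> = (1/8)[1*(1)*conj(1) + 1*(exp(3*I*pi/4))*conj(exp(I*pi/4)) + 1*(-I)*conj(I) + 1*(exp(I*pi/4))*conj(exp(3*I*pi/4)) + 1*(-1)*conj(-1) + 1*(exp(-I*pi/4))*conj(exp(-3*I*pi/4)) + 1*(I)*conj(-I) + 1*(exp(-3*I*pi/4))*conj(exp(-I*pi/4))]
      = (1/8)[(1) + (I) + (-1) + (-I) + (1) + (I) + (-1) + (-I)] = 0/8 = 0
  <chi_3*chi_0, chi_2> = (1/8)[1*(1)*conj(1) + 1*(exp(3*I*pi/4))*conj(I) + 1*(-I)*conj(-1) + 1*(exp(I*pi/4))*conj(-I) + 1*(-1)*conj(1) + 1*(exp(-I*pi/4))*conj(I) + 1*(I)*conj(-1) + 1*(exp(-3*I*pi/4))*conj(-I)]
      = (1/8)[(1) + (-exp(-3*I*pi/4)) + (I) + (exp(3*I*pi/4)) + (-1) + (-exp(I*pi/4)) + (-I) + (exp(-I*pi/4))] = 0/8 = 0
  <chi_3*chi_0, chi_3> = (1/8)[1*(1)*conj(1) + 1*(exp(3*I*pi/4))*conj(exp(3*I*pi/4)) + 1*(-I)*conj(-I) + 1*(exp(I*pi/4))*conj(exp(I*pi/4)) + 1*(-1)*conj(-1) + 1*(exp(-I*pi/4))*conj(exp(-I*pi/4)) + 1*(I)*conj(I) + 1*(exp(-3*I*pi/4))*conj(exp(-3*I*pi/4))]
      = (1/8)[(1) + (1) + (1) + (1) + (1) + (1) + (1) + (1)] = 8/8 = 1
  <chi_3*chi_0, chi_4> = (1/8)[1*(1)*conj(1) + 1*(exp(3*I*pi/4))*conj(-1) + 1*(-I)*conj(1) + 1*(exp(I*pi/4))*conj(-1) + 1*(-1)*conj(1) + 1*(exp(-I*pi/4))*conj(-1) + 1*(I)*conj(1) + 1*(exp(-3*I*pi/4))*conj(-1)]
      = (1/8)[(1) + (-exp(3*I*pi/4)) + (-I) + (-exp(I*pi/4)) + (-1) + (-exp(-I*pi/4)) + (I) + (-exp(-3*I*pi/4))] = 0/8 = 0
  <chi_3*chi_0, chi_5> = (1/8)[1*(1)*conj(1) + 1*(exp(3*I*pi/4))*conj(exp(-3*I*pi/4)) + 1*(-I)*conj(I) + 1*(exp(I*pi/4))*conj(exp(-I*pi/4)) + 1*(-1)*conj(-1) + 1*(exp(-I*pi/4))*conj(exp(I*pi/4)) + 1*(I)*conj(-I) + 1*(exp(-3*I*pi/4))*conj(exp(3*I*pi/4))]
      = (1/8)[(1) + (-I) + (-1) + (I) + (1) + (-I) + (-1) + (I)] = 0/8 = 0
  <chi_3*chi_0, chi_6> = (1/8)[1*(1)*conj(1) + 1*(exp(3*I*pi/4))*conj(-I) + 1*(-I)*conj(-1) + 1*(exp(I*pi/4))*conj(I) + 1*(-1)*conj(1) + 1*(exp(-I*pi/4))*conj(-I) + 1*(I)*conj(-1) + 1*(exp(-3*I*pi/4))*conj(I)]
      = (1/8)[(1) + (exp(-3*I*pi/4)) + (I) + (-exp(3*I*pi/4)) + (-1) + (exp(I*pi/4)) + (-I) + (-exp(-I*pi/4))] = 0/8 = 0
  <chi_3*chi_0, chi_7> = (1/8)[1*(1)*conj(1) + 1*(exp(3*I*pi/4))*conj(exp(-I*pi/4)) + 1*(-I)*conj(-I) + 1*(exp(I*pi/4))*conj(exp(-3*I*pi/4)) + 1*(-1)*conj(-1) + 1*(exp(-I*pi/4))*conj(exp(3*I*pi/4)) + 1*(I)*conj(I) + 1*(exp(-3*I*pi/4))*conj(exp(I*pi/4))]
      = (1/8)[(1) + (-1) + (1) + (-1) + (1) + (-1) + (1) + (-1)] = 0/8 = 0
(Exp terms are combined using exp(i*s)*conj(exp(i*t)) = exp(i*(s-t)), and sums of them are collapsed using the identity that for every m > 1 the m distinct m-th roots of unity sum to 0, e.g. 1 + exp(2*I*pi/3) + exp(-2*I*pi/3) = 0.)
Hence the multiplicities are chi_3: 1. Dimension check: dim(chi_3)*dim(chi_0) = 1*1 = 1 and sum (mult * dim) = 1*1 = 1.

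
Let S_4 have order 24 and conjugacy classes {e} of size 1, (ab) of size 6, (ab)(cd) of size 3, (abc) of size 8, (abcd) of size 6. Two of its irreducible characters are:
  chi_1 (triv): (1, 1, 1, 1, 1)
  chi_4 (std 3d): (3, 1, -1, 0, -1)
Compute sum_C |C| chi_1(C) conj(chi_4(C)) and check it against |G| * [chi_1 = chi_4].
Sum = 0; so <chi_1, chi_4> = 0 (distinct irreducibles are orthogonal).

Solution. Compute term by term over conjugacy classes (|C| * chi_1(C) * conj(chi_4(C))):
  1*(1)*conj(3) + 6*(1)*conj(1) + 3*(1)*conj(-1) + 8*(1)*conj(0) + 6*(1)*conj(-1)
  = (3) + (6) + (-3) + (0) + (-6)
  = 0.
Dividing by |G| = 24 gives 0/24 = 0, matching the row-orthogonality relation <chi_1, chi_4> = [chi_1 = chi_4].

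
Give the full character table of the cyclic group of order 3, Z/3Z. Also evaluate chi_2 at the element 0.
Character table of Z/3Z (irreps indexed chi_0,...,chi_2 with chi_k(m) = zeta_3^(k*m), zeta_3 = exp(2*pi*i/3)):
  irrep \ class  {0} (size 1)  {1} (size 1)    {2} (size 1)  
  chi_0          1             1               1             
  chi_1          1             exp(2*I*pi/3)   exp(-2*I*pi/3)
  chi_2          1             exp(-2*I*pi/3)  exp(2*I*pi/3) 

Spot check: chi_2(0) = zeta_3^(2*0) = zeta_3^0 = 1.

Working: Z/3Z is abelian, so all 3 irreducible complex representations are 1-dimensional. They are given by chi_k(m) = zeta_3^(k*m) for k = 0,...,2. Row orthogonality: sum_m chi_k(m) conj(chi_l(m)) = 3 * [k = l].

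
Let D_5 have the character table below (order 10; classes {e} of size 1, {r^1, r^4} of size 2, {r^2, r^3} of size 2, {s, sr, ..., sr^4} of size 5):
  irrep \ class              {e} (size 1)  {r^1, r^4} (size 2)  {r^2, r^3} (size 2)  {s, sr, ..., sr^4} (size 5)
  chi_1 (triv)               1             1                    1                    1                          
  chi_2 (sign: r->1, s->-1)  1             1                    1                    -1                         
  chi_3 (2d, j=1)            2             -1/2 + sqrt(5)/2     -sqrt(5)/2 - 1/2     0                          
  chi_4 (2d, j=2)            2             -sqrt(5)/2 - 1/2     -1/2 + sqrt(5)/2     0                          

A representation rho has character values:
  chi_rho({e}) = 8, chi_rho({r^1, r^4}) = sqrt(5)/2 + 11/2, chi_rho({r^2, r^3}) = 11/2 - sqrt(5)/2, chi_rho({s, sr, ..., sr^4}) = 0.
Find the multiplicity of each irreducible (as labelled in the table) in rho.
Multiplicities: chi_1: 3, chi_2: 3, chi_3: 1, chi_4: 0.

Derivation: Use <chi_rho, chi> = (1/|G|) sum_C |C| * chi_rho(C) * conj(chi(C)) with |G| = 10 for each irreducible chi in the table:
  <chi_rho, chi_1> = (1/10)[1*(8)*conj(1) + 2*(sqrt(5)/2 + 11/2)*conj(1) + 2*(11/2 - sqrt(5)/2)*conj(1) + 5*(0)*conj(1)]
      = (1/10)[(8) + (sqrt(5) + 11) + (11 - sqrt(5)) + (0)] = 30/10 = 3
  <chi_rho, chi_2> = (1/10)[1*(8)*conj(1) + 2*(sqrt(5)/2 + 11/2)*conj(1) + 2*(11/2 - sqrt(5)/2)*conj(1) + 5*(0)*conj(-1)]
      = (1/10)[(8) + (sqrt(5) + 11) + (11 - sqrt(5)) + (0)] = 30/10 = 3
  <chi_rho, chi_3> = (1/10)[1*(8)*conj(2) + 2*(sqrt(5)/2 + 11/2)*conj(-1/2 + sqrt(5)/2) + 2*(11/2 - sqrt(5)/2)*conj(-sqrt(5)/2 - 1/2) + 5*(0)*conj(0)]
      = (1/10)[(16) + (-3 + 5*sqrt(5)) + (-5*sqrt(5) - 3) + (0)] = 10/10 = 1
  <chi_rho, chi_4> = (1/10)[1*(8)*conj(2) + 2*(sqrt(5)/2 + 11/2)*conj(-sqrt(5)/2 - 1/2) + 2*(11/2 - sqrt(5)/2)*conj(-1/2 + sqrt(5)/2) + 5*(0)*conj(0)]
      = (1/10)[(16) + (-6*sqrt(5) - 8) + (-8 + 6*sqrt(5)) + (0)] = 0/10 = 0
Dimension check: dim(rho) = sum (mult * dim) = 3*1 + 3*1 + 1*2 + 0*2 = 8 = chi_rho(e) = 8.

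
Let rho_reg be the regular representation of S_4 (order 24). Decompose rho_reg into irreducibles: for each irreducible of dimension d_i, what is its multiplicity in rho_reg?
Each irreducible V_i of dimension d_i appears with multiplicity d_i, i.e. rho_reg = (direct sum over all irreducibles V_i) d_i V_i. The irreducible dimensions for S_4 are 1, 1, 2, 3, 3: 2 irreducibles of dimension 1, each with multiplicity 1; 1 irreducible of dimension 2, with multiplicity 2; 2 irreducibles of dimension 3, each with multiplicity 3. Total dimension 2*1*1 + 1*2*2 + 2*3*3 = 24 = |G|.

General theorem: in the regular representation of a finite group G, each irreducible appears with multiplicity equal to its dimension. Check: dim(rho_reg) = sum d_i^2 = 1 + 1 + 4 + 9 + 9 = 24 = |G|.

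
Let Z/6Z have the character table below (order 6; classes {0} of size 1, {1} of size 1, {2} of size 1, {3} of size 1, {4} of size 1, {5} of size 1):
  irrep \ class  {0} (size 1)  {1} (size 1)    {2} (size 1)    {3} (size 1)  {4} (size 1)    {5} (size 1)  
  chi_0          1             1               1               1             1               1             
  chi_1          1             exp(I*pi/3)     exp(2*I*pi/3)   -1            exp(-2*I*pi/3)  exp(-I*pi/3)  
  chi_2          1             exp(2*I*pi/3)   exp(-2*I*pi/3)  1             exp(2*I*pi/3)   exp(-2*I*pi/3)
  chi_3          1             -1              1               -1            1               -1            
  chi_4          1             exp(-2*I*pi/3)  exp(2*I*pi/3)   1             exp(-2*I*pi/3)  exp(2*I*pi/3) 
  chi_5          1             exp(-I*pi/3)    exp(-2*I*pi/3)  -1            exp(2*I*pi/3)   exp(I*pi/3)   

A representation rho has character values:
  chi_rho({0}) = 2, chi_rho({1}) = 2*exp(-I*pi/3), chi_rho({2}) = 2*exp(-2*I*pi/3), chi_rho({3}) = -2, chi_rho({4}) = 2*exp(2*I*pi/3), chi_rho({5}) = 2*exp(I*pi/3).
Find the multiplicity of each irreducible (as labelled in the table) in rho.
Multiplicities: chi_0: 0, chi_1: 0, chi_2: 0, chi_3: 0, chi_4: 0, chi_5: 2.

Derivation: Use <chi_rho, chi> = (1/|G|) sum_C |C| * chi_rho(C) * conj(chi(C)) with |G| = 6 for each irreducible chi in the table:
  <chi_rho, chi_0> = (1/6)[1*(2)*conj(1) + 1*(2*exp(-I*pi/3))*conj(1) + 1*(2*exp(-2*I*pi/3))*conj(1) + 1*(-2)*conj(1) + 1*(2*exp(2*I*pi/3))*conj(1) + 1*(2*exp(I*pi/3))*conj(1)]
      = (1/6)[(2) + (2*exp(-I*pi/3)) + (2*exp(-2*I*pi/3)) + (-2) + (2*exp(2*I*pi/3)) + (2*exp(I*pi/3))] = 0/6 = 0
  <chi_rho, chi_1> = (1/6)[1*(2)*conj(1) + 1*(2*exp(-I*pi/3))*conj(exp(I*pi/3)) + 1*(2*exp(-2*I*pi/3))*conj(exp(2*I*pi/3)) + 1*(-2)*conj(-1) + 1*(2*exp(2*I*pi/3))*conj(exp(-2*I*pi/3)) + 1*(2*exp(I*pi/3))*conj(exp(-I*pi/3))]
      = (1/6)[(2) + (2*exp(-2*I*pi/3)) + (2*exp(2*I*pi/3)) + (2) + (2*exp(-2*I*pi/3)) + (2*exp(2*I*pi/3))] = 0/6 = 0
  <chi_rho, chi_2> = (1/6)[1*(2)*conj(1) + 1*(2*exp(-I*pi/3))*conj(exp(2*I*pi/3)) + 1*(2*exp(-2*I*pi/3))*conj(exp(-2*I*pi/3)) + 1*(-2)*conj(1) + 1*(2*exp(2*I*pi/3))*conj(exp(2*I*pi/3)) + 1*(2*exp(I*pi/3))*conj(exp(-2*I*pi/3))]
      = (1/6)[(2) + (-2) + (2) + (-2) + (2) + (-2)] = 0/6 = 0
  <chi_rho, chi_3> = (1/6)[1*(2)*conj(1) + 1*(2*exp(-I*pi/3))*conj(-1) + 1*(2*exp(-2*I*pi/3))*conj(1) + 1*(-2)*conj(-1) + 1*(2*exp(2*I*pi/3))*conj(1) + 1*(2*exp(I*pi/3))*conj(-1)]
      = (1/6)[(2) + (-2*exp(-I*pi/3)) + (2*exp(-2*I*pi/3)) + (2) + (2*exp(2*I*pi/3)) + (-2*exp(I*pi/3))] = 0/6 = 0
  <chi_rho, chi_4> = (1/6)[1*(2)*conj(1) + 1*(2*exp(-I*pi/3))*conj(exp(-2*I*pi/3)) + 1*(2*exp(-2*I*pi/3))*conj(exp(2*I*pi/3)) + 1*(-2)*conj(1) + 1*(2*exp(2*I*pi/3))*conj(exp(-2*I*pi/3)) + 1*(2*exp(I*pi/3))*conj(exp(2*I*pi/3))]
      = (1/6)[(2) + (2*exp(I*pi/3)) + (2*exp(2*I*pi/3)) + (-2) + (2*exp(-2*I*pi/3)) + (2*exp(-I*pi/3))] = 0/6 = 0
  <chi_rho, chi_5> = (1/6)[1*(2)*conj(1) + 1*(2*exp(-I*pi/3))*conj(exp(-I*pi/3)) + 1*(2*exp(-2*I*pi/3))*conj(exp(-2*I*pi/3)) + 1*(-2)*conj(-1) + 1*(2*exp(2*I*pi/3))*conj(exp(2*I*pi/3)) + 1*(2*exp(I*pi/3))*conj(exp(I*pi/3))]
      = (1/6)[(2) + (2) + (2) + (2) + (2) + (2)] = 12/6 = 2
(Exp terms are combined using exp(i*s)*conj(exp(i*t)) = exp(i*(s-t)), and sums of them are collapsed using the identity that for every m > 1 the m distinct m-th roots of unity sum to 0, e.g. 1 + exp(2*I*pi/3) + exp(-2*I*pi/3) = 0.)
Dimension check: dim(rho) = sum (mult * dim) = 0*1 + 0*1 + 0*1 + 0*1 + 0*1 + 2*1 = 2 = chi_rho(e) = 2.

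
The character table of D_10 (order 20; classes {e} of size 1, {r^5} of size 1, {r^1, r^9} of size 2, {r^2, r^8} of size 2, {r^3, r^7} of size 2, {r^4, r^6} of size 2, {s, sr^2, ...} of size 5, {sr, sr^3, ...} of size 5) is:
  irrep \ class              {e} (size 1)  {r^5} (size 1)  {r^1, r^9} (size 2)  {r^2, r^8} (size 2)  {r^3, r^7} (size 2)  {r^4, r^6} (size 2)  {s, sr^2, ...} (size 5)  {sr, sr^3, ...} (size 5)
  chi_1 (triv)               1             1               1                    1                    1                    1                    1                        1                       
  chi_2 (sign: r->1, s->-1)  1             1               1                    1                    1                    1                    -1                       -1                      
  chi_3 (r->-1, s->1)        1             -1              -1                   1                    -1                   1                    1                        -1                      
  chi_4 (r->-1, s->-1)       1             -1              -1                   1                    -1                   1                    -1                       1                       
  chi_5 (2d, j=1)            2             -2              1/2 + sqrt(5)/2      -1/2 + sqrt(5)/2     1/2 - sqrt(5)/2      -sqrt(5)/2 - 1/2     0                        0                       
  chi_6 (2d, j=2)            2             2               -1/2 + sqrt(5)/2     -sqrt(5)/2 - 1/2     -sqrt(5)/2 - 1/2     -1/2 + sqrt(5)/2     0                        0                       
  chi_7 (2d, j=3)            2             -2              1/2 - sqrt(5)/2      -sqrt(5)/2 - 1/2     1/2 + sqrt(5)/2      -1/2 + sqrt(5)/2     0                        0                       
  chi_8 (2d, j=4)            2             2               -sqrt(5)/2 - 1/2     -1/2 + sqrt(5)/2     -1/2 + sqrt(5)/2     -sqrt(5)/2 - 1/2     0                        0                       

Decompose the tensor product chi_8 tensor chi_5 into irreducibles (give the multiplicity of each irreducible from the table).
chi_8 tensor chi_5 = chi_3 + chi_4 + chi_7 (all other irreducibles have multiplicity 0).

Details: The character of a tensor product is the pointwise product (chi_8 * chi_5)(C) = chi_8(C) * chi_5(C):
  {e}: (2)*(2), {r^5}: (2)*(-2), {r^1, r^9}: (-sqrt(5)/2 - 1/2)*(1/2 + sqrt(5)/2), {r^2, r^8}: (-1/2 + sqrt(5)/2)*(-1/2 + sqrt(5)/2), {r^3, r^7}: (-1/2 + sqrt(5)/2)*(1/2 - sqrt(5)/2), {r^4, r^6}: (-sqrt(5)/2 - 1/2)*(-sqrt(5)/2 - 1/2), {s, sr^2, ...}: (0)*(0), {sr, sr^3, ...}: (0)*(0)
so (chi_8 * chi_5) takes values
  {e} -> 4, {r^5} -> -4, {r^1, r^9} -> -3/2 - sqrt(5)/2, {r^2, r^8} -> 3/2 - sqrt(5)/2, {r^3, r^7} -> -3/2 + sqrt(5)/2, {r^4, r^6} -> sqrt(5)/2 + 3/2, {s, sr^2, ...} -> 0, {sr, sr^3, ...} -> 0.
Now take the inner product of this character with each irreducible chi from the table, <chi_8*chi_5, chi> = (1/20) sum_C |C| (chi_8*chi_5)(C) conj(chi(C)):
  <chi_8*chi_5, chi_1> = (1/20)[1*(4)*conj(1) + 1*(-4)*conj(1) + 2*(-3/2 - sqrt(5)/2)*conj(1) + 2*(3/2 - sqrt(5)/2)*conj(1) + 2*(-3/2 + sqrt(5)/2)*conj(1) + 2*(sqrt(5)/2 + 3/2)*conj(1) + 5*(0)*conj(1) + 5*(0)*conj(1)]
      = (1/20)[(4) + (-4) + (-3 - sqrt(5)) + (3 - sqrt(5)) + (-3 + sqrt(5)) + (sqrt(5) + 3) + (0) + (0)] = 0/20 = 0
  <chi_8*chi_5, chi_2> = (1/20)[1*(4)*conj(1) + 1*(-4)*conj(1) + 2*(-3/2 - sqrt(5)/2)*conj(1) + 2*(3/2 - sqrt(5)/2)*conj(1) + 2*(-3/2 + sqrt(5)/2)*conj(1) + 2*(sqrt(5)/2 + 3/2)*conj(1) + 5*(0)*conj(-1) + 5*(0)*conj(-1)]
      = (1/20)[(4) + (-4) + (-3 - sqrt(5)) + (3 - sqrt(5)) + (-3 + sqrt(5)) + (sqrt(5) + 3) + (0) + (0)] = 0/20 = 0
  <chi_8*chi_5, chi_3> = (1/20)[1*(4)*conj(1) + 1*(-4)*conj(-1) + 2*(-3/2 - sqrt(5)/2)*conj(-1) + 2*(3/2 - sqrt(5)/2)*conj(1) + 2*(-3/2 + sqrt(5)/2)*conj(-1) + 2*(sqrt(5)/2 + 3/2)*conj(1) + 5*(0)*conj(1) + 5*(0)*conj(-1)]
      = (1/20)[(4) + (4) + (sqrt(5) + 3) + (3 - sqrt(5)) + (3 - sqrt(5)) + (sqrt(5) + 3) + (0) + (0)] = 20/20 = 1
  <chi_8*chi_5, chi_4> = (1/20)[1*(4)*conj(1) + 1*(-4)*conj(-1) + 2*(-3/2 - sqrt(5)/2)*conj(-1) + 2*(3/2 - sqrt(5)/2)*conj(1) + 2*(-3/2 + sqrt(5)/2)*conj(-1) + 2*(sqrt(5)/2 + 3/2)*conj(1) + 5*(0)*conj(-1) + 5*(0)*conj(1)]
      = (1/20)[(4) + (4) + (sqrt(5) + 3) + (3 - sqrt(5)) + (3 - sqrt(5)) + (sqrt(5) + 3) + (0) + (0)] = 20/20 = 1
  <chi_8*chi_5, chi_5> = (1/20)[1*(4)*conj(2) + 1*(-4)*conj(-2) + 2*(-3/2 - sqrt(5)/2)*conj(1/2 + sqrt(5)/2) + 2*(3/2 - sqrt(5)/2)*conj(-1/2 + sqrt(5)/2) + 2*(-3/2 + sqrt(5)/2)*conj(1/2 - sqrt(5)/2) + 2*(sqrt(5)/2 + 3/2)*conj(-sqrt(5)/2 - 1/2) + 5*(0)*conj(0) + 5*(0)*conj(0)]
      = (1/20)[(8) + (8) + (-2*sqrt(5) - 4) + (-4 + 2*sqrt(5)) + (-4 + 2*sqrt(5)) + (-2*sqrt(5) - 4) + (0) + (0)] = 0/20 = 0
  <chi_8*chi_5, chi_6> = (1/20)[1*(4)*conj(2) + 1*(-4)*conj(2) + 2*(-3/2 - sqrt(5)/2)*conj(-1/2 + sqrt(5)/2) + 2*(3/2 - sqrt(5)/2)*conj(-sqrt(5)/2 - 1/2) + 2*(-3/2 + sqrt(5)/2)*conj(-sqrt(5)/2 - 1/2) + 2*(sqrt(5)/2 + 3/2)*conj(-1/2 + sqrt(5)/2) + 5*(0)*conj(0) + 5*(0)*conj(0)]
      = (1/20)[(8) + (-8) + (-sqrt(5) - 1) + (1 - sqrt(5)) + (-1 + sqrt(5)) + (1 + sqrt(5)) + (0) + (0)] = 0/20 = 0
  <chi_8*chi_5, chi_7> = (1/20)[1*(4)*conj(2) + 1*(-4)*conj(-2) + 2*(-3/2 - sqrt(5)/2)*conj(1/2 - sqrt(5)/2) + 2*(3/2 - sqrt(5)/2)*conj(-sqrt(5)/2 - 1/2) + 2*(-3/2 + sqrt(5)/2)*conj(1/2 + sqrt(5)/2) + 2*(sqrt(5)/2 + 3/2)*conj(-1/2 + sqrt(5)/2) + 5*(0)*conj(0) + 5*(0)*conj(0)]
      = (1/20)[(8) + (8) + (1 + sqrt(5)) + (1 - sqrt(5)) + (1 - sqrt(5)) + (1 + sqrt(5)) + (0) + (0)] = 20/20 = 1
  <chi_8*chi_5, chi_8> = (1/20)[1*(4)*conj(2) + 1*(-4)*conj(2) + 2*(-3/2 - sqrt(5)/2)*conj(-sqrt(5)/2 - 1/2) + 2*(3/2 - sqrt(5)/2)*conj(-1/2 + sqrt(5)/2) + 2*(-3/2 + sqrt(5)/2)*conj(-1/2 + sqrt(5)/2) + 2*(sqrt(5)/2 + 3/2)*conj(-sqrt(5)/2 - 1/2) + 5*(0)*conj(0) + 5*(0)*conj(0)]
      = (1/20)[(8) + (-8) + (4 + 2*sqrt(5)) + (-4 + 2*sqrt(5)) + (4 - 2*sqrt(5)) + (-2*sqrt(5) - 4) + (0) + (0)] = 0/20 = 0
Hence the multiplicities are chi_3: 1, chi_4: 1, chi_7: 1. Dimension check: dim(chi_8)*dim(chi_5) = 2*2 = 4 and sum (mult * dim) = 1*1 + 1*1 + 1*2 = 4.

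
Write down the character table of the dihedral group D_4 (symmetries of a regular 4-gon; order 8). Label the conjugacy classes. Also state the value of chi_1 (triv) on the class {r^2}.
Conjugacy classes: {e} of size 1, {r^2} of size 1, {r^1, r^3} of size 2, {s, sr^2, ...} of size 2, {sr, sr^3, ...} of size 2.
Character table:
  irrep \ class              {e} (size 1)  {r^2} (size 1)  {r^1, r^3} (size 2)  {s, sr^2, ...} (size 2)  {sr, sr^3, ...} (size 2)
  chi_1 (triv)               1             1               1                    1                        1                       
  chi_2 (sign: r->1, s->-1)  1             1               1                    -1                       -1                      
  chi_3 (r->-1, s->1)        1             1               -1                   1                        -1                      
  chi_4 (r->-1, s->-1)       1             1               -1                   -1                       1                       
  chi_5 (2d, j=1)            2             -2              0                    0                        0                       

Spot check: chi_1 (triv) on {r^2} = 1.

Solution. D_4 has order 2*4 = 8 with 5 conjugacy classes, hence 5 irreducibles. Sum of squared dims 1 + 1 + 1 + 1 + 4 = 8 = |G|. Linear characters come from the abelianisation; the 2-dimensional irreps have character r^k -> 2*cos(2*pi*j*k/4), reflections -> 0.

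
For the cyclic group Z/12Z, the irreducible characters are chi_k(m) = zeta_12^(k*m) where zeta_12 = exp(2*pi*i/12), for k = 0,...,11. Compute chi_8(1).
chi_8(1) = zeta_12^8 = exp(-2*I*pi/3)

Explanation: chi_8(1) = zeta_12^(8*1) = zeta_12^8. Since zeta_12^12 = 1, this equals zeta_12^8 = exp(2*pi*i*8/12) = exp(-2*I*pi/3).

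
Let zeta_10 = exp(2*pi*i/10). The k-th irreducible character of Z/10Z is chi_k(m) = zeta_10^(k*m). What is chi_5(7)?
chi_5(7) = zeta_10^35 = -1

Argument: chi_5(7) = zeta_10^(5*7) = zeta_10^35. Since zeta_10^10 = 1, this equals zeta_10^5 = exp(2*pi*i*5/10) = -1.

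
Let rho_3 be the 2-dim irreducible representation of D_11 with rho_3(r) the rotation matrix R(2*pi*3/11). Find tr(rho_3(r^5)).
chi_{rho_3}(r^5) = 2*cos(2*pi*3*5/11) = -2*cos(3*pi/11)

rho_3(r^5) is rotation by angle 2*pi*3*5/11, whose trace is 2*cos(2*pi*3*5/11) = -2*cos(3*pi/11).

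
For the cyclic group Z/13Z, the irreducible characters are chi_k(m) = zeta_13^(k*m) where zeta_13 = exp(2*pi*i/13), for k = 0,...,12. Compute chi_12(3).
chi_12(3) = zeta_13^36 = exp(-6*I*pi/13)

Explanation: chi_12(3) = zeta_13^(12*3) = zeta_13^36. Since zeta_13^13 = 1, this equals zeta_13^10 = exp(2*pi*i*10/13) = exp(-6*I*pi/13).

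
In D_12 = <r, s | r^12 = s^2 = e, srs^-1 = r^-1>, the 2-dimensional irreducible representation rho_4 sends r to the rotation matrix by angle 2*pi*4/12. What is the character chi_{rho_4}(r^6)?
chi_{rho_4}(r^6) = 2*cos(2*pi*4*6/12) = 2

Details: rho_4(r^6) is rotation by angle 2*pi*4*6/12, whose trace is 2*cos(2*pi*4*6/12) = 2.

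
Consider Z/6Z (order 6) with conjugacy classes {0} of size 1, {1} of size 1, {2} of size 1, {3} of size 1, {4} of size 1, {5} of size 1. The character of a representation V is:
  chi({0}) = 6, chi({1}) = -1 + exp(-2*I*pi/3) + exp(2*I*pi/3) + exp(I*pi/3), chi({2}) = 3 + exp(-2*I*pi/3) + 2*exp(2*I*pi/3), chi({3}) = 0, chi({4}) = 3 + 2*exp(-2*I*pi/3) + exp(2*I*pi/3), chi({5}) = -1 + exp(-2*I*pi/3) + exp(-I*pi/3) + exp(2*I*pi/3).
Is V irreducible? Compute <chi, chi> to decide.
Not irreducible (reducible): <chi, chi> = 8 > 1.

Working: <chi, chi> = (1/|G|) sum_C |C| * |chi(C)|^2 = (1/6)[1*|6|^2 + 1*|-1 + exp(-2*I*pi/3) + exp(2*I*pi/3) + exp(I*pi/3)|^2 + 1*|3 + exp(-2*I*pi/3) + 2*exp(2*I*pi/3)|^2 + 1*|0|^2 + 1*|3 + 2*exp(-2*I*pi/3) + exp(2*I*pi/3)|^2 + 1*|-1 + exp(-2*I*pi/3) + exp(-I*pi/3) + exp(2*I*pi/3)|^2]
  = (1/6)[(36) + (3) + (3) + (0) + (3) + (3)] = 48/6 = 8.
(Exp terms are combined using exp(i*s)*conj(exp(i*t)) = exp(i*(s-t)), and sums of them are collapsed using the identity that for every m > 1 the m distinct m-th roots of unity sum to 0, e.g. 1 + exp(2*I*pi/3) + exp(-2*I*pi/3) = 0.)
A character is irreducible iff <chi, chi> = 1, so this representation is reducible.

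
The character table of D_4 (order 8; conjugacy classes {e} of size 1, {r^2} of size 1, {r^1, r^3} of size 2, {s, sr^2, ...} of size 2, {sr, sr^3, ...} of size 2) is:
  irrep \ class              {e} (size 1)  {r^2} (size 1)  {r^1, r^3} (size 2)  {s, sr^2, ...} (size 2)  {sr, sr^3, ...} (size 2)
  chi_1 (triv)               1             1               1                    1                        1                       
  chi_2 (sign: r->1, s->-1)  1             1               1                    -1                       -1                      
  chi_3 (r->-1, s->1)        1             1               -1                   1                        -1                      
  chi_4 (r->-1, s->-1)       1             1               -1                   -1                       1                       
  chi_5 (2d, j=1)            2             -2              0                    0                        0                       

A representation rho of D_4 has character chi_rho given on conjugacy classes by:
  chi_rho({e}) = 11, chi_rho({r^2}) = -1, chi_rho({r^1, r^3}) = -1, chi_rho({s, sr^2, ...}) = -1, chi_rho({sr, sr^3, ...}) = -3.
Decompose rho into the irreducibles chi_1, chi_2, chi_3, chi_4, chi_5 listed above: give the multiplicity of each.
Multiplicities: chi_1: 0, chi_2: 2, chi_3: 2, chi_4: 1, chi_5: 3.

Argument: Use <chi_rho, chi> = (1/|G|) sum_C |C| * chi_rho(C) * conj(chi(C)) with |G| = 8 for each irreducible chi in the table:
  <chi_rho, chi_1> = (1/8)[1*(11)*conj(1) + 1*(-1)*conj(1) + 2*(-1)*conj(1) + 2*(-1)*conj(1) + 2*(-3)*conj(1)]
      = (1/8)[(11) + (-1) + (-2) + (-2) + (-6)] = 0/8 = 0
  <chi_rho, chi_2> = (1/8)[1*(11)*conj(1) + 1*(-1)*conj(1) + 2*(-1)*conj(1) + 2*(-1)*conj(-1) + 2*(-3)*conj(-1)]
      = (1/8)[(11) + (-1) + (-2) + (2) + (6)] = 16/8 = 2
  <chi_rho, chi_3> = (1/8)[1*(11)*conj(1) + 1*(-1)*conj(1) + 2*(-1)*conj(-1) + 2*(-1)*conj(1) + 2*(-3)*conj(-1)]
      = (1/8)[(11) + (-1) + (2) + (-2) + (6)] = 16/8 = 2
  <chi_rho, chi_4> = (1/8)[1*(11)*conj(1) + 1*(-1)*conj(1) + 2*(-1)*conj(-1) + 2*(-1)*conj(-1) + 2*(-3)*conj(1)]
      = (1/8)[(11) + (-1) + (2) + (2) + (-6)] = 8/8 = 1
  <chi_rho, chi_5> = (1/8)[1*(11)*conj(2) + 1*(-1)*conj(-2) + 2*(-1)*conj(0) + 2*(-1)*conj(0) + 2*(-3)*conj(0)]
      = (1/8)[(22) + (2) + (0) + (0) + (0)] = 24/8 = 3
Dimension check: dim(rho) = sum (mult * dim) = 0*1 + 2*1 + 2*1 + 1*1 + 3*2 = 11 = chi_rho(e) = 11.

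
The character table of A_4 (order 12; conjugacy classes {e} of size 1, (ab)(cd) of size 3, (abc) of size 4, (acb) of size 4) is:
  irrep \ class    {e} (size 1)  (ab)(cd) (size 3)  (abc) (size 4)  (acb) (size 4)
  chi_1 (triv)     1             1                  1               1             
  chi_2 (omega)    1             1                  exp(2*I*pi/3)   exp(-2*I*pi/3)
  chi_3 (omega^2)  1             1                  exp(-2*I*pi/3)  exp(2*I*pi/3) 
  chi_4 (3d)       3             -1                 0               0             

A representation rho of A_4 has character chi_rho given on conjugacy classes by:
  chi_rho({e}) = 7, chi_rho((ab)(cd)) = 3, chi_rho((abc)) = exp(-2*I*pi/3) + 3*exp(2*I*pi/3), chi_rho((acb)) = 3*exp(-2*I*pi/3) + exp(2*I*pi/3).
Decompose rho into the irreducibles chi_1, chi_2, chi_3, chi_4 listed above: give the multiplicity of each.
Multiplicities: chi_1: 0, chi_2: 3, chi_3: 1, chi_4: 1.

Derivation: Use <chi_rho, chi> = (1/|G|) sum_C |C| * chi_rho(C) * conj(chi(C)) with |G| = 12 for each irreducible chi in the table:
  <chi_rho, chi_1> = (1/12)[1*(7)*conj(1) + 3*(3)*conj(1) + 4*(exp(-2*I*pi/3) + 3*exp(2*I*pi/3))*conj(1) + 4*(3*exp(-2*I*pi/3) + exp(2*I*pi/3))*conj(1)]
      = (1/12)[(7) + (9) + (4*exp(-2*I*pi/3) + 12*exp(2*I*pi/3)) + (12*exp(-2*I*pi/3) + 4*exp(2*I*pi/3))] = 0/12 = 0
  <chi_rho, chi_2> = (1/12)[1*(7)*conj(1) + 3*(3)*conj(1) + 4*(exp(-2*I*pi/3) + 3*exp(2*I*pi/3))*conj(exp(2*I*pi/3)) + 4*(3*exp(-2*I*pi/3) + exp(2*I*pi/3))*conj(exp(-2*I*pi/3))]
      = (1/12)[(7) + (9) + (12 + 4*exp(2*I*pi/3)) + (12 + 4*exp(-2*I*pi/3))] = 36/12 = 3
  <chi_rho, chi_3> = (1/12)[1*(7)*conj(1) + 3*(3)*conj(1) + 4*(exp(-2*I*pi/3) + 3*exp(2*I*pi/3))*conj(exp(-2*I*pi/3)) + 4*(3*exp(-2*I*pi/3) + exp(2*I*pi/3))*conj(exp(2*I*pi/3))]
      = (1/12)[(7) + (9) + (4 + 12*exp(-2*I*pi/3)) + (4 + 12*exp(2*I*pi/3))] = 12/12 = 1
  <chi_rho, chi_4> = (1/12)[1*(7)*conj(3) + 3*(3)*conj(-1) + 4*(exp(-2*I*pi/3) + 3*exp(2*I*pi/3))*conj(0) + 4*(3*exp(-2*I*pi/3) + exp(2*I*pi/3))*conj(0)]
      = (1/12)[(21) + (-9) + (0) + (0)] = 12/12 = 1
(Exp terms are combined using exp(i*s)*conj(exp(i*t)) = exp(i*(s-t)), and sums of them are collapsed using the identity that for every m > 1 the m distinct m-th roots of unity sum to 0, e.g. 1 + exp(2*I*pi/3) + exp(-2*I*pi/3) = 0.)
Dimension check: dim(rho) = sum (mult * dim) = 0*1 + 3*1 + 1*1 + 1*3 = 7 = chi_rho(e) = 7.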